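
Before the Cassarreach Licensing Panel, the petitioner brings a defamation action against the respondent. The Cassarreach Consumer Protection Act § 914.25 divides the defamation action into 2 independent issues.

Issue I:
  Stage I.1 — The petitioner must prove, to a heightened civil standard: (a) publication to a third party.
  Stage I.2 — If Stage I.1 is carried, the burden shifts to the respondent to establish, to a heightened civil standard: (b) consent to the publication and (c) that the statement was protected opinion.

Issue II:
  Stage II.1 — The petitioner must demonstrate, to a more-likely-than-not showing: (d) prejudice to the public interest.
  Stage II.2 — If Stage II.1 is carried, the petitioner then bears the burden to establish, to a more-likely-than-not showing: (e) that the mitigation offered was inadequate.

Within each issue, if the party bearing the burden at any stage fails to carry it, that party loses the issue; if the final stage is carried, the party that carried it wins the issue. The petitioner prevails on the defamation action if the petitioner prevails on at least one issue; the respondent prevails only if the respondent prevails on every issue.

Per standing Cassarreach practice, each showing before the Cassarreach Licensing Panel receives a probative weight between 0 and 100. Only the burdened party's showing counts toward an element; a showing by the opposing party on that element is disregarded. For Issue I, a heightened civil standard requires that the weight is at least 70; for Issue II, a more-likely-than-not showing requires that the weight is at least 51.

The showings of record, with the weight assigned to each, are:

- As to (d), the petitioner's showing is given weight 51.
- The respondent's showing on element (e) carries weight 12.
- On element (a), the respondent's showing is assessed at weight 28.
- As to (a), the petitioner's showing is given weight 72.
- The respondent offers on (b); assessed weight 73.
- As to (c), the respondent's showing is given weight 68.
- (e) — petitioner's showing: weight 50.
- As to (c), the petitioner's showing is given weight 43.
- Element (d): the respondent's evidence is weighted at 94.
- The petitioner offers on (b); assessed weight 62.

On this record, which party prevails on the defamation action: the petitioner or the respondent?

— Issue I —
Stage I.1 (petitioner, a heightened civil standard, weight is at least 70): (a) 72 (respondent's 28 disregarded) ≥ 70 — meets.
  The petitioner carries Stage I.1; the respondent now bears the burden.
Stage I.2 (respondent, a heightened civil standard, weight is at least 70): (b) 73 (petitioner's 62 disregarded) ≥ 70 — meets; (c) 68 (petitioner's 43 disregarded) < 70 — fails.
  The respondent does not carry Stage I.2.
The analysis ends at Stage I.2; the petitioner prevails on this issue.
— Issue II —
Stage II.1 — burden on petitioner; standard: a more-likely-than-not showing (weight is at least 51).
    (d): 51 (respondent's 94 disregarded) ≥ 51 [met]
  Stage II.1 is satisfied; the petitioner continues to bear the burden.
Stage II.2 — burden on petitioner; standard: a more-likely-than-not showing (weight is at least 51).
    (e): 50 (respondent's 12 disregarded) < 51 [not met]
  Not every element is met, so the petitioner fails to carry Stage II.2.
The analysis ends at Stage II.2; the respondent prevails on this issue.
Per-issue: Issue I → petitioner; Issue II → respondent. The petitioner must prevail on at least one issue; overall, the petitioner prevails.

petitioner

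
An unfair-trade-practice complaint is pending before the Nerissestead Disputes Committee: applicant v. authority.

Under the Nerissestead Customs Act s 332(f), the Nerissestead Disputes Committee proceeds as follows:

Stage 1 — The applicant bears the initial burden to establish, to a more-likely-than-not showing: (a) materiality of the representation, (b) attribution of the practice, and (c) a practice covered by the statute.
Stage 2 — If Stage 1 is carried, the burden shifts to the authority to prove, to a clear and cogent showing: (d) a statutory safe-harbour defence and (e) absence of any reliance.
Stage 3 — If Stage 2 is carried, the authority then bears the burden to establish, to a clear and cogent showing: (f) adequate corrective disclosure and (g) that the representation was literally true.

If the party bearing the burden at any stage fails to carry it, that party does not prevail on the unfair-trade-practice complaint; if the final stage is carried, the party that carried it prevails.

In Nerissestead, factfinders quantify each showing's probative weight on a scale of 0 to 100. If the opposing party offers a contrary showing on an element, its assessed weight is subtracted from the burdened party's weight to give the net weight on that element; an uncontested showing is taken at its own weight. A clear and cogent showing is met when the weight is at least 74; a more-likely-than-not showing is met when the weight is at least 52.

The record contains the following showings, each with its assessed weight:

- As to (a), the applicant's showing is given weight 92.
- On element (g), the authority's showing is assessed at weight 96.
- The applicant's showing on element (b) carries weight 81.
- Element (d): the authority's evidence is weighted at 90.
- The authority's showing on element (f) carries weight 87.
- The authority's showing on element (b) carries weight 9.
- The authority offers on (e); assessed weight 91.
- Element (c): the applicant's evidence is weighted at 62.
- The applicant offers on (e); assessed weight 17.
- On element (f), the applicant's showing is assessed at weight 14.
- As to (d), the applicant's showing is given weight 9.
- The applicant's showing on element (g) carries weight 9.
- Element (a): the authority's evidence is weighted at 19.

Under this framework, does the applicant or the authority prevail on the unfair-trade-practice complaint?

At Stage 1 the applicant must meet a more-likely-than-not showing (weight is at least 52): on (a) the weight is 92 less the opposing 19 gives net 73, ≥ 52, so (a) meets the standard; on (b) the weight is 81 less the opposing 9 gives net 72, which does reach 52, so (b) meets the standard; on (c) the weight is 62, ≥ 52, so (c) meets the standard.
  Stage 1 is satisfied; the onus moves to the authority.
At Stage 2 the authority must meet a clear and cogent showing (weight is at least 74): on (d) the weight is 90 less the opposing 9 gives net 81, which does reach 74, so (d) meets the standard; on (e) the weight is 91 less the opposing 17 gives net 74, which does reach 74, so (e) meets the standard.
  All elements met. The authority retains the burden for Stage 3.
At Stage 3 the authority must meet a clear and cogent showing (weight is at least 74): on (f) the weight is 87 less the opposing 14 gives net 73, < 74, so (f) does not meet the standard; on (g) the weight is 96 less the opposing 9 gives net 87, ≥ 74, so (g) meets the standard.
  Not every element is met, so the authority fails to carry Stage 3.
So the applicant prevails.

applicant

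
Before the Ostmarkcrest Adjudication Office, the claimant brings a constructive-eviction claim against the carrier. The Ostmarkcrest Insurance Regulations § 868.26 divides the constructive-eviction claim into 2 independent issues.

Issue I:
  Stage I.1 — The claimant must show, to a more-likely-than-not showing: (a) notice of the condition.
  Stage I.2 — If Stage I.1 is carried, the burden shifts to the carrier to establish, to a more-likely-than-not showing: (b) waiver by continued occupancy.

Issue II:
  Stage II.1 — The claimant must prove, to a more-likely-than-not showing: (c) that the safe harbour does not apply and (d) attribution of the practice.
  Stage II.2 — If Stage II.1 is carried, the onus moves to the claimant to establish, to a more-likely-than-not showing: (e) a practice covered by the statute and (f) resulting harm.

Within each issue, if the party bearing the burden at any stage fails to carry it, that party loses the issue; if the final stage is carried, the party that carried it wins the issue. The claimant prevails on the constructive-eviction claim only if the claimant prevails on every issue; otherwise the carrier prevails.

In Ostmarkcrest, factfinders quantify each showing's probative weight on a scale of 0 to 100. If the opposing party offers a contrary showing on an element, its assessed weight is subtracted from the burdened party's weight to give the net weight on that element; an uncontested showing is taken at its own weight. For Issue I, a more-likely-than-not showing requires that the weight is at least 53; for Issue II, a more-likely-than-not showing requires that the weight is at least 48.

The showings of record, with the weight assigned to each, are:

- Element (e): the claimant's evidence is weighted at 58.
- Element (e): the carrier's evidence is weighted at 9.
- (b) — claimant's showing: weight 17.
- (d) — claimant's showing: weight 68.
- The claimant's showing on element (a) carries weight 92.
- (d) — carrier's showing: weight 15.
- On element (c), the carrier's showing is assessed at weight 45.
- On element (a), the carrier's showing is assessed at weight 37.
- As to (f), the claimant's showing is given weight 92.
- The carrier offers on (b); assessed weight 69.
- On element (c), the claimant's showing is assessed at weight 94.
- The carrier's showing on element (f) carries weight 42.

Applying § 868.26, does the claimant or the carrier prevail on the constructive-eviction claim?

— Issue I —
Stage I.1 (claimant, a more-likely-than-not showing, weight is at least 53): (a) net 92−37=55 ≥ 53 — meets.
  The claimant carries Stage I.1; the carrier now bears the burden.
Stage I.2 (carrier, a more-likely-than-not showing, weight is at least 53): (b) net 69−17=52 < 53 — fails.
  The carrier does not carry Stage I.2.
The analysis ends at Stage I.2; the claimant prevails on this issue.
— Issue II —
Stage II.1 (claimant, a more-likely-than-not showing, weight is at least 48): (c) net 94−45=49 ≥ 48 — meets; (d) net 68−15=53 ≥ 48 — meets.
  Stage II.1 carried; the burden remains with the claimant.
Stage II.2 (claimant, a more-likely-than-not showing, weight is at least 48): (e) net 58−9=49 ≥ 48 — meets; (f) net 92−42=50 ≥ 48 — meets.
  The claimant carries the last stage.
All stages carried — the claimant prevails on this issue.
Per-issue: Issue I → claimant; Issue II → claimant. The claimant must prevail on every issue; overall, the claimant prevails.

claimant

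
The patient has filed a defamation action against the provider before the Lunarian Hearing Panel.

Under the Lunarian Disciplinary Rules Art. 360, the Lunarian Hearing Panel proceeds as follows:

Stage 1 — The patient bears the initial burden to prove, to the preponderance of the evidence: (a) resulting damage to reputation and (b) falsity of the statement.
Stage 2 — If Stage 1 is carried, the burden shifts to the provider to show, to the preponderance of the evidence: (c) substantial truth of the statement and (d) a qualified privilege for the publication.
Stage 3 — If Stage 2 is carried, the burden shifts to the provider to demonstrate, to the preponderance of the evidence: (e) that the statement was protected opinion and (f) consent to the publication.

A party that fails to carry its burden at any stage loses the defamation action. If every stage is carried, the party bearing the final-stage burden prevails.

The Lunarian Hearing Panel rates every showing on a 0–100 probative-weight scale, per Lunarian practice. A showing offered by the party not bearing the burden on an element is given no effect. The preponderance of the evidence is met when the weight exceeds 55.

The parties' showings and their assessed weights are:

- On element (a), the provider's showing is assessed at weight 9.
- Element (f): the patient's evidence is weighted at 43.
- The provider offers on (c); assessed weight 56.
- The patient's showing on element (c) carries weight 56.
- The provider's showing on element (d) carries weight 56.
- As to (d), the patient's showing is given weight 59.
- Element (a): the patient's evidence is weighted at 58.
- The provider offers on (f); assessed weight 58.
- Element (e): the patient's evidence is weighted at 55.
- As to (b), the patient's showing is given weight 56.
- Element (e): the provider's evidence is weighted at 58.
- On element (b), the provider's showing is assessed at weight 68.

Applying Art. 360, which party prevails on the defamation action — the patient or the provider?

provider

Stage 1 (patient, the preponderance of the evidence, weight exceeds 55): (a) 58 (provider's 9 disregarded) > 55 — meets; (b) 56 (provider's 68 disregarded) > 55 — meets.
  The patient carries Stage 1; the provider now bears the burden.
Stage 2 (provider, the preponderance of the evidence, weight exceeds 55): (c) 56 (patient's 56 disregarded) > 55 — meets; (d) 56 (patient's 59 disregarded) > 55 — meets.
  Stage 2 carried; the burden remains with the provider.
Stage 3 (provider, the preponderance of the evidence, weight exceeds 55): (e) 58 (patient's 55 disregarded) > 55 — meets; (f) 58 (patient's 43 disregarded) > 55 — meets.
  Stage 3 carried; the final stage is satisfied.
With every stage satisfied, the provider prevails.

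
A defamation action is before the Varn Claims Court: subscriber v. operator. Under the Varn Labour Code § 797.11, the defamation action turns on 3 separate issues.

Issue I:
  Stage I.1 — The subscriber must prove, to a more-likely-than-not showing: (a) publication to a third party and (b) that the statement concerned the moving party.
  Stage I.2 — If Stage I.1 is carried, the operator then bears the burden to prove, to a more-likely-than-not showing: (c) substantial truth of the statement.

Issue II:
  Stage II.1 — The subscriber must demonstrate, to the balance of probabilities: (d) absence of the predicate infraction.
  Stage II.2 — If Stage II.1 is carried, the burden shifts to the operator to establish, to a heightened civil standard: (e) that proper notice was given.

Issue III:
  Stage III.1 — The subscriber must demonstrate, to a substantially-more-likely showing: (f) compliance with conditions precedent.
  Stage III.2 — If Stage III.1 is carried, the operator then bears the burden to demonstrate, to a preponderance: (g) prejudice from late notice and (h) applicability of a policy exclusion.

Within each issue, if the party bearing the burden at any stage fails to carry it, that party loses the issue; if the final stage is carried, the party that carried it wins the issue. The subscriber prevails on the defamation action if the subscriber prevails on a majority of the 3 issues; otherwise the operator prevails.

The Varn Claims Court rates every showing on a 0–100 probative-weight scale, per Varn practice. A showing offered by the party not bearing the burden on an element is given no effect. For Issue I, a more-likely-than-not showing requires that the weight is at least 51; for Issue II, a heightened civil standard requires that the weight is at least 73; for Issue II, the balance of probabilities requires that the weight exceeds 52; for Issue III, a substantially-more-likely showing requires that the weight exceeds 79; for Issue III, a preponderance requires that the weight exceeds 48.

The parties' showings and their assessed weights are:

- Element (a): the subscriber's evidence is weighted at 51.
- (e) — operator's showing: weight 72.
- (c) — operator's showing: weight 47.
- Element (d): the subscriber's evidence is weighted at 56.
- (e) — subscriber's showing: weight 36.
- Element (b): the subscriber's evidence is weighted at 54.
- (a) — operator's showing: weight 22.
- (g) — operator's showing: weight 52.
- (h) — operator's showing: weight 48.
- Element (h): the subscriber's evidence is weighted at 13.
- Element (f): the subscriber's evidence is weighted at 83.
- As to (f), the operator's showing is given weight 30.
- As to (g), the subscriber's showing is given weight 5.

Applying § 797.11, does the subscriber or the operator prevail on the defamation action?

subscriber

— Issue I —
Stage I.1 — burden on subscriber; standard: a more-likely-than-not showing (weight is at least 51).
    (a): 51 (operator's 22 disregarded) ≥ 51 [met]
    (b): 54 ≥ 51 [met]
  The subscriber carries Stage I.1; the operator now bears the burden.
Stage I.2 — burden on operator; standard: a more-likely-than-not showing (weight is at least 51).
    (c): 47 < 51 [not met]
  Stage I.2 not carried; the operator fails its burden.
So the subscriber prevails on this issue.
— Issue II —
At Stage II.1 the subscriber must meet the balance of probabilities (weight exceeds 52): on (d) the weight is 56, which does exceed 52, so (d) meets the standard.
  The subscriber carries Stage II.1; the operator now bears the burden.
At Stage II.2 the operator must meet a heightened civil standard (weight is at least 73): on (e) the weight is 72 (the subscriber's 36 is given no effect), which does not reach 73, so (e) does not meet the standard.
  Stage II.2 not carried; the operator fails its burden.
The analysis ends at Stage II.2; the subscriber prevails on this issue.
— Issue III —
Stage III.1 (subscriber, a substantially-more-likely showing, weight exceeds 79): (f) 83 (operator's 30 disregarded) > 79 — meets.
  The subscriber carries Stage III.1; the operator now bears the burden.
Stage III.2 (operator, a preponderance, weight exceeds 48): (g) 52 (subscriber's 5 disregarded) > 48 — meets; (h) 48 (subscriber's 13 disregarded) ≤ 48 — fails.
  Not every element is met, so the operator fails to carry Stage III.2.
The subscriber prevails on this issue.
Per-issue: Issue I → subscriber; Issue II → subscriber; Issue III → subscriber. The subscriber must prevail on a majority of issues; overall, the subscriber prevails.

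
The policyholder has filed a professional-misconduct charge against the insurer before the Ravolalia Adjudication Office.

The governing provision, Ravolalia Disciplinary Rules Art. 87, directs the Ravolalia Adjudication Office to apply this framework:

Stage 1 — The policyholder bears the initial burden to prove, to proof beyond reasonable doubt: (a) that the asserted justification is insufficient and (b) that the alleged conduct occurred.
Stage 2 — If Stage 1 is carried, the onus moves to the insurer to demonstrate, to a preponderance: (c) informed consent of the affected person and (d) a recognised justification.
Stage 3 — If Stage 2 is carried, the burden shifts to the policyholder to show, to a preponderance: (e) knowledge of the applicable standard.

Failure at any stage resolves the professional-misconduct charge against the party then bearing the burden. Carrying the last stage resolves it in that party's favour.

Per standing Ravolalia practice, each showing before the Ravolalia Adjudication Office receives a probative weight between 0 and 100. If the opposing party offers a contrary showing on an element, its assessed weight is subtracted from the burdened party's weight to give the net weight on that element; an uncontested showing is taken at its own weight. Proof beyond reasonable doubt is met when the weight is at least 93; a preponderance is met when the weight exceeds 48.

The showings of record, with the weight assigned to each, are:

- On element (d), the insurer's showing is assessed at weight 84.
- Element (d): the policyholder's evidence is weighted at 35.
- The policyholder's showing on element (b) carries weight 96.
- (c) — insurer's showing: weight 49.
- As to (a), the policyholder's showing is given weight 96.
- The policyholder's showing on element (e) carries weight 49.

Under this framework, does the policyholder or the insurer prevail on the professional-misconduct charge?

policyholder

At Stage 1 the policyholder must meet proof beyond reasonable doubt (weight is at least 93): on (a) the weight is 96, ≥ 93, so (a) meets the standard; on (b) the weight is 96, which does reach 93, so (b) meets the standard.
  The policyholder carries Stage 1; the insurer now bears the burden.
At Stage 2 the insurer must meet a preponderance (weight exceeds 48): on (c) the weight is 49, which does exceed 48, so (c) meets the standard; on (d) the weight is 84 less the opposing 35 gives net 49, > 48, so (d) meets the standard.
  Stage 2 is satisfied; the onus moves to the policyholder.
At Stage 3 the policyholder must meet a preponderance (weight exceeds 48): on (e) the weight is 49, which does exceed 48, so (e) meets the standard.
  The policyholder carries the last stage.
All stages carried — the policyholder prevails.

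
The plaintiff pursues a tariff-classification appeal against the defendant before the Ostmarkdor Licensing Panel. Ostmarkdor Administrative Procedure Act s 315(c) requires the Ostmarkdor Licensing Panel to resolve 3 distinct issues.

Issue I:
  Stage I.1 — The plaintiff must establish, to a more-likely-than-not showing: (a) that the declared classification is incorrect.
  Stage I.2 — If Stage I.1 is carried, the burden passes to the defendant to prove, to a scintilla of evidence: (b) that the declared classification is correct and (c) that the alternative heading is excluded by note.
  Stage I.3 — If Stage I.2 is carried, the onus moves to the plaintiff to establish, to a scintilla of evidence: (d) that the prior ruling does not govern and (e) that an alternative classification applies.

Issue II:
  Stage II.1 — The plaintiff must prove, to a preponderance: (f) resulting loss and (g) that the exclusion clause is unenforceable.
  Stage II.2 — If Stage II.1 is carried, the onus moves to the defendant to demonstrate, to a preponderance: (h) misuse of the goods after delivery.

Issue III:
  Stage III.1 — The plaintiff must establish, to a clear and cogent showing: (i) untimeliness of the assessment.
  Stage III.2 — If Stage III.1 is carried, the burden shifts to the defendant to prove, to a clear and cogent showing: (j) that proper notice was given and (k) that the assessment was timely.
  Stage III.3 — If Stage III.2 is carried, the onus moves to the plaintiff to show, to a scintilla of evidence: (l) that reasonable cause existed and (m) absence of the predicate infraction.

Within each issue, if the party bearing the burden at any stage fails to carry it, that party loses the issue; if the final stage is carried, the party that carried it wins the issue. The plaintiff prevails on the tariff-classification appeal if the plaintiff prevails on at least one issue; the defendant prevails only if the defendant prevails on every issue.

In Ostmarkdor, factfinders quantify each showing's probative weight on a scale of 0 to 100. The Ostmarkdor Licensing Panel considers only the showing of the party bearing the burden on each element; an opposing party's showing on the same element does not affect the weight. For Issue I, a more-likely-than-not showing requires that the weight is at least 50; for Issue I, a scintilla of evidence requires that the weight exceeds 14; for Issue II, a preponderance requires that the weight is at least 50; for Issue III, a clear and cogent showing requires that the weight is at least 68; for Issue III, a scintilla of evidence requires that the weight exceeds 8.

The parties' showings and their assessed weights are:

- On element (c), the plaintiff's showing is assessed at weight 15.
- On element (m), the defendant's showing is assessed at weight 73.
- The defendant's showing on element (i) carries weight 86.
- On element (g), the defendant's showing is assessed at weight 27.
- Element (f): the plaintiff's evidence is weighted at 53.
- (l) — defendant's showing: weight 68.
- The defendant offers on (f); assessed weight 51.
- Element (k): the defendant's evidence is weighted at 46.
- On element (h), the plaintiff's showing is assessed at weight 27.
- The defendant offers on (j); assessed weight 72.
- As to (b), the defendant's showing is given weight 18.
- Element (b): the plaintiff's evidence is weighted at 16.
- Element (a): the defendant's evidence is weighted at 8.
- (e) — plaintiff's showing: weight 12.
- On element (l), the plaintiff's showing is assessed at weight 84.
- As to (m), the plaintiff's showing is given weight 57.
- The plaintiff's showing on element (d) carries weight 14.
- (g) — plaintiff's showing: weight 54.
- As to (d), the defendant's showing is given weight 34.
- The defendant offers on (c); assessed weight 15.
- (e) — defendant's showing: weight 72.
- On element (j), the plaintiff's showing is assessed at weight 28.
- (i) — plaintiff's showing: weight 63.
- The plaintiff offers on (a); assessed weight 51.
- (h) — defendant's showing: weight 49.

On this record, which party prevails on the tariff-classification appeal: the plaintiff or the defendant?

— Issue I —
Stage I.1 — burden on plaintiff; standard: a more-likely-than-not showing (weight is at least 50).
    (a): 51 (defendant's 8 disregarded) ≥ 50 [met]
  Stage I.1 is satisfied; the onus moves to the defendant.
Stage I.2 — burden on defendant; standard: a scintilla of evidence (weight exceeds 14).
    (b): 18 (plaintiff's 16 disregarded) > 14 [met]
    (c): 15 (plaintiff's 15 disregarded) > 14 [met]
  All elements met. The burden passes to the plaintiff.
Stage I.3 — burden on plaintiff; standard: a scintilla of evidence (weight exceeds 14).
    (d): 14 (defendant's 34 disregarded) ≤ 14 [not met]
    (e): 12 (defendant's 72 disregarded) ≤ 14 [not met]
  Stage I.3 not carried; the plaintiff fails its burden.
So the defendant prevails on this issue.
— Issue II —
Stage II.1 — burden on plaintiff; standard: a preponderance (weight is at least 50).
    (f): 53 (defendant's 51 disregarded) ≥ 50 [met]
    (g): 54 (defendant's 27 disregarded) ≥ 50 [met]
  The plaintiff carries Stage II.1; the defendant now bears the burden.
Stage II.2 — burden on defendant; standard: a preponderance (weight is at least 50).
    (h): 49 (plaintiff's 27 disregarded) < 50 [not met]
  The defendant does not carry Stage II.2.
The analysis ends at Stage II.2; the plaintiff prevails on this issue.
— Issue III —
Stage III.1 (plaintiff, a clear and cogent showing, weight is at least 68): (i) 63 (defendant's 86 disregarded) < 68 — fails.
  The plaintiff does not carry Stage III.1.
So the defendant prevails on this issue.
Per-issue: Issue I → defendant; Issue II → plaintiff; Issue III → defendant. The plaintiff must prevail on at least one issue; overall, the plaintiff prevails.

plaintiff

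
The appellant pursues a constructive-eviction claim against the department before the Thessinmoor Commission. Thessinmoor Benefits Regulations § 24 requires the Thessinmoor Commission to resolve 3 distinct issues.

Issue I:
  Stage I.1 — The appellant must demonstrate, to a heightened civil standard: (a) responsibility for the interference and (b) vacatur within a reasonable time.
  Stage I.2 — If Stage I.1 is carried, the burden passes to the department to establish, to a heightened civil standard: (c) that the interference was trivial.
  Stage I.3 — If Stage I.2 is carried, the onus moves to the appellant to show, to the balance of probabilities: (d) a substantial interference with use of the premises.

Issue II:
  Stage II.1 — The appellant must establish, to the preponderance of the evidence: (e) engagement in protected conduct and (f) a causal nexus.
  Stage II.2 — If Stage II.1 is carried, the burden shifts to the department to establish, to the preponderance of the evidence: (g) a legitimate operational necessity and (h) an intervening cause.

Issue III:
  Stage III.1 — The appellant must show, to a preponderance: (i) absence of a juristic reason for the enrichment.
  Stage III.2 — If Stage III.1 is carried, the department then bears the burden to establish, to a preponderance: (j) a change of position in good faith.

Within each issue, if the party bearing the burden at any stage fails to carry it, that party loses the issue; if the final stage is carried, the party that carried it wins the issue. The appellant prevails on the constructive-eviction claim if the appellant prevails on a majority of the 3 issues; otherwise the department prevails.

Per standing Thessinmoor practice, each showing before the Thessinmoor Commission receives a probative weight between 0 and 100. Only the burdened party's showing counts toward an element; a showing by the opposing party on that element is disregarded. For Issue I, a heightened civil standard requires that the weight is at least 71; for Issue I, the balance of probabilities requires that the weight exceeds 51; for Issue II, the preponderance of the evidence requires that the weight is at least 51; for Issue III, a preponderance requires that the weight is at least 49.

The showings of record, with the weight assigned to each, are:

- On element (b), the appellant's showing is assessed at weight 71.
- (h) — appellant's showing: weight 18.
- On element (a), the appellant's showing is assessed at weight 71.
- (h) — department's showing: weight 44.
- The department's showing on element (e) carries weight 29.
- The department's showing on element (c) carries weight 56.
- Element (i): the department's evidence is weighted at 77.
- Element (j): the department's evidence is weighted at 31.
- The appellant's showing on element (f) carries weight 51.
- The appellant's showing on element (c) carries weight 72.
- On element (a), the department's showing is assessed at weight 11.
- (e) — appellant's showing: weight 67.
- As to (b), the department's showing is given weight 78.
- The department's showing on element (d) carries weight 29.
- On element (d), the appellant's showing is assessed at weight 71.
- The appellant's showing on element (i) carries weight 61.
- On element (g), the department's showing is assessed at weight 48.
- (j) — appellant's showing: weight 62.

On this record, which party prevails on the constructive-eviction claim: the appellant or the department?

— Issue I —
At Stage I.1 the appellant must meet a heightened civil standard (weight is at least 71): on (a) the weight is 71 (the department's 11 is given no effect), which does reach 71, so (a) meets the standard; on (b) the weight is 71 (the department's 78 is given no effect), ≥ 71, so (b) meets the standard.
  The appellant carries Stage I.1; the department now bears the burden.
At Stage I.2 the department must meet a heightened civil standard (weight is at least 71): on (c) the weight is 56 (the appellant's 72 is given no effect), < 71, so (c) does not meet the standard.
  Not every element is met, so the department fails to carry Stage I.2.
The analysis ends at Stage I.2; the appellant prevails on this issue.
— Issue II —
At Stage II.1 the appellant must meet the preponderance of the evidence (weight is at least 51): on (e) the weight is 67 (the department's 29 is given no effect), which does reach 51, so (e) meets the standard; on (f) the weight is 51, ≥ 51, so (f) meets the standard.
  Stage II.1 is satisfied; the onus moves to the department.
At Stage II.2 the department must meet the preponderance of the evidence (weight is at least 51): on (g) the weight is 48, < 51, so (g) does not meet the standard; on (h) the weight is 44 (the appellant's 18 is given no effect), which does not reach 51, so (h) does not meet the standard.
  Not every element is met, so the department fails to carry Stage II.2.
The analysis ends at Stage II.2; the appellant prevails on this issue.
— Issue III —
Stage III.1 (appellant, a preponderance, weight is at least 49): (i) 61 (department's 77 disregarded) ≥ 49 — meets.
  Stage III.1 carried; the burden shifts to the department.
Stage III.2 (department, a preponderance, weight is at least 49): (j) 31 (appellant's 62 disregarded) < 49 — fails.
  Not every element is met, so the department fails to carry Stage III.2.
So the appellant prevails on this issue.
Per-issue: Issue I → appellant; Issue II → appellant; Issue III → appellant. The appellant must prevail on a majority of issues; overall, the appellant prevails.

appellant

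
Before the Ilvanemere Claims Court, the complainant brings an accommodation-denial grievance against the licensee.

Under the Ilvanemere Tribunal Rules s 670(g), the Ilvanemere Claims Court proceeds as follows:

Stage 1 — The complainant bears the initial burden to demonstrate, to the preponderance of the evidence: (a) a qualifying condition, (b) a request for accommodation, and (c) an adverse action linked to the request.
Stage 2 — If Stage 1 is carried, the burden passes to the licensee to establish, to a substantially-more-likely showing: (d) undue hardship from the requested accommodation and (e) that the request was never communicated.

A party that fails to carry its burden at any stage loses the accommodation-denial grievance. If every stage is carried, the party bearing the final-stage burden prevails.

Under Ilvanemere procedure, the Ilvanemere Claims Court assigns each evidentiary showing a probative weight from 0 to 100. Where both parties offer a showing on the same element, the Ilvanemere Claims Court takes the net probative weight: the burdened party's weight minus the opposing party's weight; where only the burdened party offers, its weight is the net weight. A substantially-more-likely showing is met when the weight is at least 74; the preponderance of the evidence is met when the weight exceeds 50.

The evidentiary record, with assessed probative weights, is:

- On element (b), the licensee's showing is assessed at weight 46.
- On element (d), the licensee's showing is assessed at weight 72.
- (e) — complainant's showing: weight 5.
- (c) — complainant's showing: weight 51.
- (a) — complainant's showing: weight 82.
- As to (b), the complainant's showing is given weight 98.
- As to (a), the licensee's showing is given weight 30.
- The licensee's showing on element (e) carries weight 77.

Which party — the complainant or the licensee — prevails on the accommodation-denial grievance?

complainant

At Stage 1 the complainant must meet the preponderance of the evidence (weight exceeds 50): on (a) the weight is 82 less the opposing 30 gives net 52, which does exceed 50, so (a) meets the standard; on (b) the weight is 98 less the opposing 46 gives net 52, > 50, so (b) meets the standard; on (c) the weight is 51, which does exceed 50, so (c) meets the standard.
  Stage 1 is satisfied; the onus moves to the licensee.
At Stage 2 the licensee must meet a substantially-more-likely showing (weight is at least 74): on (d) the weight is 72, which does not reach 74, so (d) does not meet the standard; on (e) the weight is 77 less the opposing 5 gives net 72, < 74, so (e) does not meet the standard.
  The licensee does not carry Stage 2.
The complainant prevails.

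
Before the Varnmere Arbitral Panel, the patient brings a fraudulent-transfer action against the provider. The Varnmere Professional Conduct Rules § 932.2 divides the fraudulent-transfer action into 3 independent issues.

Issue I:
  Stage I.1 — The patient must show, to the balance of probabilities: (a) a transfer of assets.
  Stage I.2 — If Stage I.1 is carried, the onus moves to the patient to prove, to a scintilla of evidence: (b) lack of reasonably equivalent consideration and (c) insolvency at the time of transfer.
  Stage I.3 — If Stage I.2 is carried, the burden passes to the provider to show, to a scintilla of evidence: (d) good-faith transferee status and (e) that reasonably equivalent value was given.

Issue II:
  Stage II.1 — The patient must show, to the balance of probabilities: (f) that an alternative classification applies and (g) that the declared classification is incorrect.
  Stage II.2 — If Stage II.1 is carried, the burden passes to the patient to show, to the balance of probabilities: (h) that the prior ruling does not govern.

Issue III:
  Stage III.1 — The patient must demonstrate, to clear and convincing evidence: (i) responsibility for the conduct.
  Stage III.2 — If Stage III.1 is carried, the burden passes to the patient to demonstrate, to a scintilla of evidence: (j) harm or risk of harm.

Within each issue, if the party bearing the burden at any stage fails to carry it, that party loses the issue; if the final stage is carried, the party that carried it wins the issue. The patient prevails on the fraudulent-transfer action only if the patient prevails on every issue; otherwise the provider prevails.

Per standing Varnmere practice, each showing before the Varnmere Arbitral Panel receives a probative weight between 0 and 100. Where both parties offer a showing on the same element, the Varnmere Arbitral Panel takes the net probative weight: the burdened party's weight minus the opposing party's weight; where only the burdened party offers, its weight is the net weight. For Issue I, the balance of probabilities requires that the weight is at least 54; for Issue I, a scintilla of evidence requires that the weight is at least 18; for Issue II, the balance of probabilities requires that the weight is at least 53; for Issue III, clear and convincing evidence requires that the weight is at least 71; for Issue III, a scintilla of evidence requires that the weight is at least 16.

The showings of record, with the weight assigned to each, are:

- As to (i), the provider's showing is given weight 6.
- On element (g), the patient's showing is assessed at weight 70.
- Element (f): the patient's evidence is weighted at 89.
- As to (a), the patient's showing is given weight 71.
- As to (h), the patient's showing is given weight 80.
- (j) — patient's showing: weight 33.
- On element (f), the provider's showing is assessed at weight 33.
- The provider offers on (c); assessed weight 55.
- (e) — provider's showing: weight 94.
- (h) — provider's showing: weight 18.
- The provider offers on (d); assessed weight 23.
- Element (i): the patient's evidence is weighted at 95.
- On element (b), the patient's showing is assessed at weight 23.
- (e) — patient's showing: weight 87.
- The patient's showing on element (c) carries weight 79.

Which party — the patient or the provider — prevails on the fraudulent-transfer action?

patient

— Issue I —
At Stage I.1 the patient must meet the balance of probabilities (weight is at least 54): on (a) the weight is 71, ≥ 54, so (a) meets the standard.
  Stage I.1 carried; the burden remains with the patient.
At Stage I.2 the patient must meet a scintilla of evidence (weight is at least 18): on (b) the weight is 23, which does reach 18, so (b) meets the standard; on (c) the weight is 79 less the opposing 55 gives net 24, which does reach 18, so (c) meets the standard.
  The patient carries Stage I.2; the provider now bears the burden.
At Stage I.3 the provider must meet a scintilla of evidence (weight is at least 18): on (d) the weight is 23, ≥ 18, so (d) meets the standard; on (e) the weight is 94 less the opposing 87 gives net 7, which does not reach 18, so (e) does not meet the standard.
  Not every element is met, so the provider fails to carry Stage I.3.
The patient prevails on this issue.
— Issue II —
Stage II.1 — burden on patient; standard: the balance of probabilities (weight is at least 53).
    (f): 89 − 33 = 56 ≥ 53 [met]
    (g): 70 ≥ 53 [met]
  Stage II.1 is satisfied; the patient continues to bear the burden.
Stage II.2 — burden on patient; standard: the balance of probabilities (weight is at least 53).
    (h): 80 − 18 = 62 ≥ 53 [met]
  All elements met at the final stage.
All stages carried — the patient prevails on this issue.
— Issue III —
Stage III.1 (patient, clear and convincing evidence, weight is at least 71): (i) net 95−6=89 ≥ 71 — meets.
  Stage III.1 carried; the burden remains with the patient.
Stage III.2 (patient, a scintilla of evidence, weight is at least 16): (j) 33 ≥ 16 — meets.
  The patient carries the last stage.
With every stage satisfied, the patient prevails on this issue.
Per-issue: Issue I → patient; Issue II → patient; Issue III → patient. The patient must prevail on every issue; overall, the patient prevails.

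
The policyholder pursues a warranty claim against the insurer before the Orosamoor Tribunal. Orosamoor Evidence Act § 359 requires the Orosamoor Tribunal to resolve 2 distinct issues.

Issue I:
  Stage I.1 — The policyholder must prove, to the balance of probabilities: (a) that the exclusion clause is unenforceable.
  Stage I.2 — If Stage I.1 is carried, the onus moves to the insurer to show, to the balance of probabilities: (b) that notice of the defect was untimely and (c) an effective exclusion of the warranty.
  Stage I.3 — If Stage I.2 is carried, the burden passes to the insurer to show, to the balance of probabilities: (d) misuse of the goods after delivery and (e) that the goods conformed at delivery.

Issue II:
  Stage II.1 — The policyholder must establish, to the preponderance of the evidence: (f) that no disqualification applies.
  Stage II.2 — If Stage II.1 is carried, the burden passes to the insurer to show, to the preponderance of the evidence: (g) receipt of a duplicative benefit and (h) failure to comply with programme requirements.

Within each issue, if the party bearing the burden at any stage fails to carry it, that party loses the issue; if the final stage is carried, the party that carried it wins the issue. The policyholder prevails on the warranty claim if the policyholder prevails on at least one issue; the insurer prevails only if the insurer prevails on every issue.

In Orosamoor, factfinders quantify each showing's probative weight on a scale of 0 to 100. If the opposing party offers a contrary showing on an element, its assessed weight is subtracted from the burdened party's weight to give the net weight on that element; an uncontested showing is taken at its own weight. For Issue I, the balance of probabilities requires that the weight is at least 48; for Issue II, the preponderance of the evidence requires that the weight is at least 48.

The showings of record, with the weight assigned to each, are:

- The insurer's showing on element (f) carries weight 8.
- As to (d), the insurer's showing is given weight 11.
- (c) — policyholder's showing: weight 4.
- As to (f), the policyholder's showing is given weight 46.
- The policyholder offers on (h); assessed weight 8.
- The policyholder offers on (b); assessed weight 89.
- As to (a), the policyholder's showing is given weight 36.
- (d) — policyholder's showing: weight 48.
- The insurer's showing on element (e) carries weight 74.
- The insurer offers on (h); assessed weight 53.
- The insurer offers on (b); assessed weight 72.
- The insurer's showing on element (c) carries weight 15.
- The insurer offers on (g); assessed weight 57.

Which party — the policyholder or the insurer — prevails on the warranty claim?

insurer

— Issue I —
Stage I.1 (policyholder, the balance of probabilities, weight is at least 48): (a) 36 < 48 — fails.
  Not every element is met, so the policyholder fails to carry Stage I.1.
The analysis ends at Stage I.1; the insurer prevails on this issue.
— Issue II —
Stage II.1 (policyholder, the preponderance of the evidence, weight is at least 48): (f) net 46−8=38 < 48 — fails.
  Not every element is met, so the policyholder fails to carry Stage II.1.
The analysis ends at Stage II.1; the insurer prevails on this issue.
Per-issue: Issue I → insurer; Issue II → insurer. The policyholder must prevail on at least one issue; overall, the insurer prevails.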